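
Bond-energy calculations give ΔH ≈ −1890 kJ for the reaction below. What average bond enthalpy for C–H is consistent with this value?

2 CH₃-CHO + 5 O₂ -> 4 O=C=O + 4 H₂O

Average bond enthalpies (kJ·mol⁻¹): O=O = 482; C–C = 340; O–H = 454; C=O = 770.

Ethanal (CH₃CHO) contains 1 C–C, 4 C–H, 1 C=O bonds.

D(C–H) ≈ 409 kJ/mol

Let D be the C–H bond energy.
Σ(broken) = 2×340 + 8×D + 2×770 + 5×482 = 4630 + 8D
Σ(formed) = 8×770 + 8×454 = 9792
ΔH = Σ(broken) − Σ(formed) = (4630 + 8D) − (9792) = −5162 + 8D
Setting this equal to −1890 kJ gives 8D = 3272, so D = 409 kJ/mol.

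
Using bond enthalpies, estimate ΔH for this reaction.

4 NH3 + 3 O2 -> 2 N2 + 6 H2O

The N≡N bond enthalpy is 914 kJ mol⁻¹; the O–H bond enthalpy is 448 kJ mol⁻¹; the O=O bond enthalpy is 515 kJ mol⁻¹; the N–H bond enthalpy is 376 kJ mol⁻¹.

ΔH ≈ −1147 kJ

Bonds broken (reactants):
  N–H: 12 × 376 = 4512
  O=O: 3 × 515 = 1545
  Σ(broken) = 6057 kJ
Bonds formed (products):
  N≡N: 2 × 914 = 1828
  O–H: 12 × 448 = 5376
  Σ(formed) = 7204 kJ
ΔH = Σ(broken) − Σ(formed) = 6057 − 7204 = −1147 kJ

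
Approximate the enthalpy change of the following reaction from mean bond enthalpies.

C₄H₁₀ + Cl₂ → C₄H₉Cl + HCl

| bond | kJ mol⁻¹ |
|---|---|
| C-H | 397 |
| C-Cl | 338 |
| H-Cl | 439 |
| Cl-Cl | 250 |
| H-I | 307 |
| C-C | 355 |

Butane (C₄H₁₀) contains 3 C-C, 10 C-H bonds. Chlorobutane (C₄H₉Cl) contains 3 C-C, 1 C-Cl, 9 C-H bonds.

Bonds broken (reactants):
  C-C: 3 × 355 = 1065
  C-H: 10 × 397 = 3970
  Cl-Cl: 1 × 250 = 250
  Σ(broken) = 5285 kJ
Bonds formed (products):
  C-C: 3 × 355 = 1065
  C-Cl: 1 × 338 = 338
  C-H: 9 × 397 = 3573
  H-Cl: 1 × 439 = 439
  Σ(formed) = 5415 kJ
ΔH = Σ(broken) − Σ(formed) = 5285 − 5415 = −130 kJ

ΔH ≈ −130 kJ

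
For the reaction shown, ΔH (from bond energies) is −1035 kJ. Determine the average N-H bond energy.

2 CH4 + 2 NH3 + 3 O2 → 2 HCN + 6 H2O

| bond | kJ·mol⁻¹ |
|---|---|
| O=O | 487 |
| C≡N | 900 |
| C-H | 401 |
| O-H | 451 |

Let D be the N-H bond energy.
Σ(broken) = 8×401 + 6×D + 3×487 = 4669 + 6D
Σ(formed) = 2×900 + 2×401 + 12×451 = 8014
ΔH = Σ(broken) − Σ(formed) = (4669 + 6D) − (8014) = −3345 + 6D
Setting this equal to −1035 kJ gives 6D = 2310, so D = 385 kJ/mol.

D(N-H) ≈ 385 kJ/mol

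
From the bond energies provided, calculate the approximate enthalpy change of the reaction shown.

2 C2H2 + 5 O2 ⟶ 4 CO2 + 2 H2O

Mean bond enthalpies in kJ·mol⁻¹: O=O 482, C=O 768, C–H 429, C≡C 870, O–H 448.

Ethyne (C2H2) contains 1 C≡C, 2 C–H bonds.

ΔH ≈ −2070 kJ

Bonds broken (reactants):
  C≡C: 2 × 870 = 1740
  C–H: 4 × 429 = 1716
  O=O: 5 × 482 = 2410
  Σ(broken) = 5866 kJ
Bonds formed (products):
  C=O: 8 × 768 = 6144
  O–H: 4 × 448 = 1792
  Σ(formed) = 7936 kJ
ΔH = Σ(broken) − Σ(formed) = 5866 − 7936 = −2070 kJ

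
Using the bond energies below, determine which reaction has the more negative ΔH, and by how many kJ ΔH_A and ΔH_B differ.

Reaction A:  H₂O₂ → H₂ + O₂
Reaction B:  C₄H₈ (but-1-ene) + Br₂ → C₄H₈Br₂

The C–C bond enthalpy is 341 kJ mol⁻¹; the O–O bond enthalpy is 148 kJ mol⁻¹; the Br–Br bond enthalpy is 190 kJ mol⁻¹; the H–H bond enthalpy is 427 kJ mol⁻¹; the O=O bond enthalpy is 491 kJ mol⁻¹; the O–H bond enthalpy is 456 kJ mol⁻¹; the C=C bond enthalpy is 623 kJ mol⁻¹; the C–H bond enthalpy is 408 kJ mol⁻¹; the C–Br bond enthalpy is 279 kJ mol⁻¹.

Reaction A:
  Bonds broken (reactants):
    O–H: 2 × 456 = 912
    O–O: 1 × 148 = 148
    Σ(broken) = 1060 kJ
  Bonds formed (products):
    H–H: 1 × 427 = 427
    O=O: 1 × 491 = 491
    Σ(formed) = 918 kJ
  ΔH_A = 1060 − 918 = +142 kJ
Reaction B:
  Bonds broken (reactants):
    Br–Br: 1 × 190 = 190
    C–C: 2 × 341 = 682
    C–H: 8 × 408 = 3264
    C=C: 1 × 623 = 623
    Σ(broken) = 4759 kJ
  Bonds formed (products):
    C–Br: 2 × 279 = 558
    C–C: 3 × 341 = 1023
    C–H: 8 × 408 = 3264
    Σ(formed) = 4845 kJ
  ΔH_B = 4759 − 4845 = −86 kJ
ΔH_A − ΔH_B = +228 kJ, so reaction B has the more negative ΔH; |ΔH_A − ΔH_B| = 228 kJ.

Reaction B, by 228 kJ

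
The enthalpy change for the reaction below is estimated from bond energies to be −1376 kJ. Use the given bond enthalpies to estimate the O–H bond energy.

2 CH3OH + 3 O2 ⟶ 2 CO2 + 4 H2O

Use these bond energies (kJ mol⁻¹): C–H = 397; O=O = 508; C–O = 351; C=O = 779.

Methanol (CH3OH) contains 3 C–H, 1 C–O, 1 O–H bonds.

Let D be the O–H bond energy.
Σ(broken) = 6×397 + 2×351 + 2×D + 3×508 = 4608 + 2D
Σ(formed) = 4×779 + 8×D = 3116 + 8D
ΔH = Σ(broken) − Σ(formed) = (4608 + 2D) − (3116 + 8D) = +1492 − 6D
Setting this equal to −1376 kJ gives 6D = 2868, so D = 478 kJ/mol.

D(O–H) ≈ 478 kJ/mol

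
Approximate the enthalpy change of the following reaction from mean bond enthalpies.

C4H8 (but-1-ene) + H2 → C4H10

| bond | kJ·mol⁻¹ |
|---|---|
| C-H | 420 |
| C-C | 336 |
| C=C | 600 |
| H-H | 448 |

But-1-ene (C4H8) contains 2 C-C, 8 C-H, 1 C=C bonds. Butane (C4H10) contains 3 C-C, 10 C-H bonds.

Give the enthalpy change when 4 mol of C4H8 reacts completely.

ΔH = −512 kJ

Bonds broken (reactants):
  C-C: 2 × 336 = 672
  C-H: 8 × 420 = 3360
  C=C: 1 × 600 = 600
  H-H: 1 × 448 = 448
  Σ(broken) = 5080 kJ
Bonds formed (products):
  C-C: 3 × 336 = 1008
  C-H: 10 × 420 = 4200
  Σ(formed) = 5208 kJ
ΔH = Σ(broken) − Σ(formed) = 5080 − 5208 = −128 kJ
For 4× the reaction as written: 4 × (−128) = −512 kJ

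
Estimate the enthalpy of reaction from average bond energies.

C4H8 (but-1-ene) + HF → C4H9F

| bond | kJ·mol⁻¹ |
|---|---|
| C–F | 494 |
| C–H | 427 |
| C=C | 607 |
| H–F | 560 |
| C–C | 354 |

ΔH ≈ −108 kJ

Bonds broken (reactants):
  C–C: 2 × 354 = 708
  C–H: 8 × 427 = 3416
  C=C: 1 × 607 = 607
  H–F: 1 × 560 = 560
  Σ(broken) = 5291 kJ
Bonds formed (products):
  C–C: 3 × 354 = 1062
  C–F: 1 × 494 = 494
  C–H: 9 × 427 = 3843
  Σ(formed) = 5399 kJ
ΔH = Σ(broken) − Σ(formed) = 5291 − 5399 = −108 kJ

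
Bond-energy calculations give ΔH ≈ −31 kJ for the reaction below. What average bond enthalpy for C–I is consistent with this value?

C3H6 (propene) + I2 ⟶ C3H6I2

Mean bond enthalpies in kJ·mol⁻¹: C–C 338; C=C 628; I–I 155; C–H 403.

Let D be the C–I bond energy.
Σ(broken) = 1×338 + 6×403 + 1×628 + 1×155 = 3539
Σ(formed) = 2×338 + 6×403 + 2×D = 3094 + 2D
ΔH = Σ(broken) − Σ(formed) = (3539) − (3094 + 2D) = +445 − 2D
Setting this equal to −31 kJ gives 2D = 476, so D = 238 kJ/mol.

D(C–I) ≈ 238 kJ/mol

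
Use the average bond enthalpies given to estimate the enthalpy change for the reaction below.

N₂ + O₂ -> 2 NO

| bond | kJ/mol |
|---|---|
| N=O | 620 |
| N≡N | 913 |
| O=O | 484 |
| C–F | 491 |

ΔH ≈ +157 kJ

Bonds broken (reactants):
  N≡N: 1 × 913 = 913
  O=O: 1 × 484 = 484
  Σ(broken) = 1397 kJ
Bonds formed (products):
  N=O: 2 × 620 = 1240
  Σ(formed) = 1240 kJ
ΔH = Σ(broken) − Σ(formed) = 1397 − 1240 = +157 kJ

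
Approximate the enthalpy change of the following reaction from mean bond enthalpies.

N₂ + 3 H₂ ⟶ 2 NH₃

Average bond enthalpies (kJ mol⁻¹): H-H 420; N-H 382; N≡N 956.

Bonds broken (reactants):
  H-H: 3 × 420 = 1260
  N≡N: 1 × 956 = 956
  Σ(broken) = 2216 kJ
Bonds formed (products):
  N-H: 6 × 382 = 2292
  Σ(formed) = 2292 kJ
ΔH = Σ(broken) − Σ(formed) = 2216 − 2292 = −76 kJ

ΔH ≈ −76 kJ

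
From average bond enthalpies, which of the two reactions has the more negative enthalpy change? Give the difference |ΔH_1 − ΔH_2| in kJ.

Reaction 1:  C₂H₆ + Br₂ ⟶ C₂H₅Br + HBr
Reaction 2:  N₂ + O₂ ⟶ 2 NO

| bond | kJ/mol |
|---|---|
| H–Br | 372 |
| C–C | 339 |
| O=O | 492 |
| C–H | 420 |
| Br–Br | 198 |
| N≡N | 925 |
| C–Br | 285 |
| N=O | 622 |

Reaction 1, by 212 kJ

Reaction 1:
  Bonds broken (reactants):
    Br–Br: 1 × 198 = 198
    C–C: 1 × 339 = 339
    C–H: 6 × 420 = 2520
    Σ(broken) = 3057 kJ
  Bonds formed (products):
    C–Br: 1 × 285 = 285
    C–C: 1 × 339 = 339
    C–H: 5 × 420 = 2100
    H–Br: 1 × 372 = 372
    Σ(formed) = 3096 kJ
  ΔH_1 = 3057 − 3096 = −39 kJ
Reaction 2:
  Bonds broken (reactants):
    N≡N: 1 × 925 = 925
    O=O: 1 × 492 = 492
    Σ(broken) = 1417 kJ
  Bonds formed (products):
    N=O: 2 × 622 = 1244
    Σ(formed) = 1244 kJ
  ΔH_2 = 1417 − 1244 = +173 kJ
ΔH_1 − ΔH_2 = −212 kJ, so reaction 1 has the more negative ΔH; |ΔH_1 − ΔH_2| = 212 kJ.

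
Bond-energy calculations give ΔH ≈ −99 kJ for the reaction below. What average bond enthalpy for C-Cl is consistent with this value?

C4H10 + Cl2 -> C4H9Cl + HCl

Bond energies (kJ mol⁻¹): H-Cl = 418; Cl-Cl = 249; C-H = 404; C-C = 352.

D(C-Cl) ≈ 334 kJ/mol

Let D be the C-Cl bond energy.
Σ(broken) = 3×352 + 10×404 + 1×249 = 5345
Σ(formed) = 3×352 + 1×D + 9×404 + 1×418 = 5110 + D
ΔH = Σ(broken) − Σ(formed) = (5345) − (5110 + D) = +235 − D
Setting this equal to −99 kJ gives D = 334 kJ/mol.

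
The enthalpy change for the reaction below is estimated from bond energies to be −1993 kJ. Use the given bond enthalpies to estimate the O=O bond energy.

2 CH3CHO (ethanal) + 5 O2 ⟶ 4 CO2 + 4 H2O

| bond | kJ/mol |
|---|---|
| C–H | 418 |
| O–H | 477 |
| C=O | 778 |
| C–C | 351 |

Let D be the O=O bond energy.
Σ(broken) = 2×351 + 8×418 + 2×778 + 5×D = 5602 + 5D
Σ(formed) = 8×778 + 8×477 = 10040
ΔH = Σ(broken) − Σ(formed) = (5602 + 5D) − (10040) = −4438 + 5D
Setting this equal to −1993 kJ gives 5D = 2445, so D = 489 kJ/mol.

D(O=O) ≈ 489 kJ/mol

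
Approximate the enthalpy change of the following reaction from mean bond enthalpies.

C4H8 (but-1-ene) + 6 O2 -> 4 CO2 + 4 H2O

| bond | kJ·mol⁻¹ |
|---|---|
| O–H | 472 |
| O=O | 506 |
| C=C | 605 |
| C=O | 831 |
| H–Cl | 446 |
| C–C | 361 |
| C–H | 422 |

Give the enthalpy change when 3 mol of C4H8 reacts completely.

Bonds broken (reactants):
  C–C: 2 × 361 = 722
  C–H: 8 × 422 = 3376
  C=C: 1 × 605 = 605
  O=O: 6 × 506 = 3036
  Σ(broken) = 7739 kJ
Bonds formed (products):
  C=O: 8 × 831 = 6648
  O–H: 8 × 472 = 3776
  Σ(formed) = 10424 kJ
ΔH = Σ(broken) − Σ(formed) = 7739 − 10424 = −2685 kJ
For 3× the reaction as written: 3 × (−2685) = −8055 kJ

ΔH = −8055 kJ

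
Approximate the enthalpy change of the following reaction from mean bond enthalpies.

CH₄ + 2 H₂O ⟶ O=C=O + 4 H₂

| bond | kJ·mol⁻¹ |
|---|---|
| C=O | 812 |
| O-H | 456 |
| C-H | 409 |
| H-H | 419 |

ΔH ≈ +160 kJ

Bonds broken (reactants):
  C-H: 4 × 409 = 1636
  O-H: 4 × 456 = 1824
  Σ(broken) = 3460 kJ
Bonds formed (products):
  C=O: 2 × 812 = 1624
  H-H: 4 × 419 = 1676
  Σ(formed) = 3300 kJ
ΔH = Σ(broken) − Σ(formed) = 3460 − 3300 = +160 kJ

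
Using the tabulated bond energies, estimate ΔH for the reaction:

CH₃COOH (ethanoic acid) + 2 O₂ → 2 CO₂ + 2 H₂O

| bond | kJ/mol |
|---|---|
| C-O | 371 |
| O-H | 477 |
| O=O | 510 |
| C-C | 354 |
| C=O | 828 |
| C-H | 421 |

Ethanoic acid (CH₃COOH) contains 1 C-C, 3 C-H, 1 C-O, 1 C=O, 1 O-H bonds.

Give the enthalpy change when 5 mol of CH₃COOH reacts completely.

ΔH = −4535 kJ

Bonds broken (reactants):
  C-C: 1 × 354 = 354
  C-H: 3 × 421 = 1263
  C-O: 1 × 371 = 371
  C=O: 1 × 828 = 828
  O-H: 1 × 477 = 477
  O=O: 2 × 510 = 1020
  Σ(broken) = 4313 kJ
Bonds formed (products):
  C=O: 4 × 828 = 3312
  O-H: 4 × 477 = 1908
  Σ(formed) = 5220 kJ
ΔH = Σ(broken) − Σ(formed) = 4313 − 5220 = −907 kJ
For 5× the reaction as written: 5 × (−907) = −4535 kJ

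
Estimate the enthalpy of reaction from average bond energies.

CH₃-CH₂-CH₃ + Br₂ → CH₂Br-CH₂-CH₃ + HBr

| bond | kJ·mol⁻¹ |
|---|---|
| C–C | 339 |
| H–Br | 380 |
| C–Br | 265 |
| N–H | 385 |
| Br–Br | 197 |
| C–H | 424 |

Bonds broken (reactants):
  Br–Br: 1 × 197 = 197
  C–C: 2 × 339 = 678
  C–H: 8 × 424 = 3392
  Σ(broken) = 4267 kJ
Bonds formed (products):
  C–Br: 1 × 265 = 265
  C–C: 2 × 339 = 678
  C–H: 7 × 424 = 2968
  H–Br: 1 × 380 = 380
  Σ(formed) = 4291 kJ
ΔH = Σ(broken) − Σ(formed) = 4267 − 4291 = −24 kJ

ΔH ≈ −24 kJ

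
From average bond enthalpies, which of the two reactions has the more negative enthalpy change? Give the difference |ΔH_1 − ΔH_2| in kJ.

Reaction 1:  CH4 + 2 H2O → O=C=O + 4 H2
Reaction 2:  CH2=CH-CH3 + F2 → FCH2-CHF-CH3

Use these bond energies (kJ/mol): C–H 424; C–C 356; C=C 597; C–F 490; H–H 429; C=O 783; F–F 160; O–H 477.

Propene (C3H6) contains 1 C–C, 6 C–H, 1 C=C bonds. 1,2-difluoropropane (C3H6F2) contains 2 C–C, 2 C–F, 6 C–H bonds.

Reaction 2, by 901 kJ

Reaction 1:
  Bonds broken (reactants):
    C–H: 4 × 424 = 1696
    O–H: 4 × 477 = 1908
    Σ(broken) = 3604 kJ
  Bonds formed (products):
    C=O: 2 × 783 = 1566
    H–H: 4 × 429 = 1716
    Σ(formed) = 3282 kJ
  ΔH_1 = 3604 − 3282 = +322 kJ
Reaction 2:
  Bonds broken (reactants):
    C–C: 1 × 356 = 356
    C–H: 6 × 424 = 2544
    C=C: 1 × 597 = 597
    F–F: 1 × 160 = 160
    Σ(broken) = 3657 kJ
  Bonds formed (products):
    C–C: 2 × 356 = 712
    C–F: 2 × 490 = 980
    C–H: 6 × 424 = 2544
    Σ(formed) = 4236 kJ
  ΔH_2 = 3657 − 4236 = −579 kJ
ΔH_1 − ΔH_2 = +901 kJ, so reaction 2 has the more negative ΔH; |ΔH_1 − ΔH_2| = 901 kJ.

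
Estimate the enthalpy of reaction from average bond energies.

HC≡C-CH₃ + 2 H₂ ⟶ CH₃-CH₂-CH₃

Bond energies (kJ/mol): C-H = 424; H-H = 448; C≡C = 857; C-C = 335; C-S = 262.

ΔH ≈ −278 kJ

Bonds broken (reactants):
  C≡C: 1 × 857 = 857
  C-C: 1 × 335 = 335
  C-H: 4 × 424 = 1696
  H-H: 2 × 448 = 896
  Σ(broken) = 3784 kJ
Bonds formed (products):
  C-C: 2 × 335 = 670
  C-H: 8 × 424 = 3392
  Σ(formed) = 4062 kJ
ΔH = Σ(broken) − Σ(formed) = 3784 − 4062 = −278 kJ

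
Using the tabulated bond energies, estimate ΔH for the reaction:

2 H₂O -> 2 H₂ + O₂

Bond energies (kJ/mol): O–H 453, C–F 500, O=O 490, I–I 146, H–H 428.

Bonds broken (reactants):
  O–H: 4 × 453 = 1812
  Σ(broken) = 1812 kJ
Bonds formed (products):
  H–H: 2 × 428 = 856
  O=O: 1 × 490 = 490
  Σ(formed) = 1346 kJ
ΔH = Σ(broken) − Σ(formed) = 1812 − 1346 = +466 kJ

ΔH ≈ +466 kJ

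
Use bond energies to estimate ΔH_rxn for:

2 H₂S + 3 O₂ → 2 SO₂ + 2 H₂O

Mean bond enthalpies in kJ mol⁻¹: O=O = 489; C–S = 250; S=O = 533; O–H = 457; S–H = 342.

ΔH ≈ −1125 kJ

Bonds broken (reactants):
  O=O: 3 × 489 = 1467
  S–H: 4 × 342 = 1368
  Σ(broken) = 2835 kJ
Bonds formed (products):
  O–H: 4 × 457 = 1828
  S=O: 4 × 533 = 2132
  Σ(formed) = 3960 kJ
ΔH = Σ(broken) − Σ(formed) = 2835 − 3960 = −1125 kJ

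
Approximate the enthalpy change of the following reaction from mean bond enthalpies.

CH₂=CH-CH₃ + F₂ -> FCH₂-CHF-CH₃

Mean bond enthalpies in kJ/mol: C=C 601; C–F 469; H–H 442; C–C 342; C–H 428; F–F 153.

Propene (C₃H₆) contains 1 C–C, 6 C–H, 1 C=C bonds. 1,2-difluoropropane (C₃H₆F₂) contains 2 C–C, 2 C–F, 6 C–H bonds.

ΔH ≈ −526 kJ

Bonds broken (reactants):
  C–C: 1 × 342 = 342
  C–H: 6 × 428 = 2568
  C=C: 1 × 601 = 601
  F–F: 1 × 153 = 153
  Σ(broken) = 3664 kJ
Bonds formed (products):
  C–C: 2 × 342 = 684
  C–F: 2 × 469 = 938
  C–H: 6 × 428 = 2568
  Σ(formed) = 4190 kJ
ΔH = Σ(broken) − Σ(formed) = 3664 − 4190 = −526 kJ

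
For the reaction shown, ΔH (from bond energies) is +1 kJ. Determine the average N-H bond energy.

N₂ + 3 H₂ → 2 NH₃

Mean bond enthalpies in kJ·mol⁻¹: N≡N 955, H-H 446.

Let D be the N-H bond energy.
Σ(broken) = 3×446 + 1×955 = 2293
Σ(formed) = 6×D = 6D
ΔH = Σ(broken) − Σ(formed) = (2293) − (6D) = +2293 − 6D
Setting this equal to +1 kJ gives 6D = 2292, so D = 382 kJ/mol.

D(N-H) ≈ 382 kJ/mol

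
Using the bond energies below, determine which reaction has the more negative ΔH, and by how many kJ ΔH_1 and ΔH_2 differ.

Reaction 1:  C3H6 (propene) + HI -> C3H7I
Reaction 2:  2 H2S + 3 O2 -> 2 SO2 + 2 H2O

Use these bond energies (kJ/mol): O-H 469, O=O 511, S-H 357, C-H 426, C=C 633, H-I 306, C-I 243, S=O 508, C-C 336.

Reaction 2, by 881 kJ

Reaction 1:
  Bonds broken (reactants):
    C-C: 1 × 336 = 336
    C-H: 6 × 426 = 2556
    C=C: 1 × 633 = 633
    H-I: 1 × 306 = 306
    Σ(broken) = 3831 kJ
  Bonds formed (products):
    C-C: 2 × 336 = 672
    C-H: 7 × 426 = 2982
    C-I: 1 × 243 = 243
    Σ(formed) = 3897 kJ
  ΔH_1 = 3831 − 3897 = −66 kJ
Reaction 2:
  Bonds broken (reactants):
    O=O: 3 × 511 = 1533
    S-H: 4 × 357 = 1428
    Σ(broken) = 2961 kJ
  Bonds formed (products):
    O-H: 4 × 469 = 1876
    S=O: 4 × 508 = 2032
    Σ(formed) = 3908 kJ
  ΔH_2 = 2961 − 3908 = −947 kJ
ΔH_1 − ΔH_2 = +881 kJ, so reaction 2 has the more negative ΔH; |ΔH_1 − ΔH_2| = 881 kJ.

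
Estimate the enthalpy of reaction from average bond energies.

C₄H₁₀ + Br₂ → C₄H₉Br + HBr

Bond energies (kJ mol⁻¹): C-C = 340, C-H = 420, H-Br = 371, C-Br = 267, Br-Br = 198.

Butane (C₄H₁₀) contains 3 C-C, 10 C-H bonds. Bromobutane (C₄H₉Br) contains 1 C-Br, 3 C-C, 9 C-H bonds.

Bonds broken (reactants):
  Br-Br: 1 × 198 = 198
  C-C: 3 × 340 = 1020
  C-H: 10 × 420 = 4200
  Σ(broken) = 5418 kJ
Bonds formed (products):
  C-Br: 1 × 267 = 267
  C-C: 3 × 340 = 1020
  C-H: 9 × 420 = 3780
  H-Br: 1 × 371 = 371
  Σ(formed) = 5438 kJ
ΔH = Σ(broken) − Σ(formed) = 5418 − 5438 = −20 kJ

ΔH ≈ −20 kJ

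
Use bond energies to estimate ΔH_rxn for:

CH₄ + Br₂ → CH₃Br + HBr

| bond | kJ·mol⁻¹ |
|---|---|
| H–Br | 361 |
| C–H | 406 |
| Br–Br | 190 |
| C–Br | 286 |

ΔH ≈ −51 kJ

Bonds broken (reactants):
  Br–Br: 1 × 190 = 190
  C–H: 4 × 406 = 1624
  Σ(broken) = 1814 kJ
Bonds formed (products):
  C–Br: 1 × 286 = 286
  C–H: 3 × 406 = 1218
  H–Br: 1 × 361 = 361
  Σ(formed) = 1865 kJ
ΔH = Σ(broken) − Σ(formed) = 1814 − 1865 = −51 kJ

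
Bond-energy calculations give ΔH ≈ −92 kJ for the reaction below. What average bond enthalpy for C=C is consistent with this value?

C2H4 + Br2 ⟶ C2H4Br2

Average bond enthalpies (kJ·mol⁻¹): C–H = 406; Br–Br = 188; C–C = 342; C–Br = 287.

D(C=C) ≈ 636 kJ/mol

Let D be the C=C bond energy.
Σ(broken) = 1×188 + 4×406 + 1×D = 1812 + D
Σ(formed) = 2×287 + 1×342 + 4×406 = 2540
ΔH = Σ(broken) − Σ(formed) = (1812 + D) − (2540) = −728 + D
Setting this equal to −92 kJ gives D = 636 kJ/mol.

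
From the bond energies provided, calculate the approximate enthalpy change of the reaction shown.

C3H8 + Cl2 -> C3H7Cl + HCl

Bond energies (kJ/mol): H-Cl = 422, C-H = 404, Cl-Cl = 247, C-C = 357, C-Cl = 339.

Bonds broken (reactants):
  C-C: 2 × 357 = 714
  C-H: 8 × 404 = 3232
  Cl-Cl: 1 × 247 = 247
  Σ(broken) = 4193 kJ
Bonds formed (products):
  C-C: 2 × 357 = 714
  C-Cl: 1 × 339 = 339
  C-H: 7 × 404 = 2828
  H-Cl: 1 × 422 = 422
  Σ(formed) = 4303 kJ
ΔH = Σ(broken) − Σ(formed) = 4193 − 4303 = −110 kJ

ΔH ≈ −110 kJ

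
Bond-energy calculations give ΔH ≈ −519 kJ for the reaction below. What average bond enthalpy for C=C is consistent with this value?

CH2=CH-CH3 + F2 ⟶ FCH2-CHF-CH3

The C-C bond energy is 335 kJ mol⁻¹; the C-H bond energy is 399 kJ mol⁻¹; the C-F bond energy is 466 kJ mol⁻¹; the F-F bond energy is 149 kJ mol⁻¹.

Let D be the C=C bond energy.
Σ(broken) = 1×335 + 6×399 + 1×D + 1×149 = 2878 + D
Σ(formed) = 2×335 + 2×466 + 6×399 = 3996
ΔH = Σ(broken) − Σ(formed) = (2878 + D) − (3996) = −1118 + D
Setting this equal to −519 kJ gives D = 599 kJ/mol.

D(C=C) ≈ 599 kJ/mol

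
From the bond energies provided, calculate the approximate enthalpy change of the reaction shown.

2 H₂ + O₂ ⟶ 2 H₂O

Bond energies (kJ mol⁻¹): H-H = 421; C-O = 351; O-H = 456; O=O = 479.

Bonds broken (reactants):
  H-H: 2 × 421 = 842
  O=O: 1 × 479 = 479
  Σ(broken) = 1321 kJ
Bonds formed (products):
  O-H: 4 × 456 = 1824
  Σ(formed) = 1824 kJ
ΔH = Σ(broken) − Σ(formed) = 1321 − 1824 = −503 kJ

ΔH ≈ −503 kJ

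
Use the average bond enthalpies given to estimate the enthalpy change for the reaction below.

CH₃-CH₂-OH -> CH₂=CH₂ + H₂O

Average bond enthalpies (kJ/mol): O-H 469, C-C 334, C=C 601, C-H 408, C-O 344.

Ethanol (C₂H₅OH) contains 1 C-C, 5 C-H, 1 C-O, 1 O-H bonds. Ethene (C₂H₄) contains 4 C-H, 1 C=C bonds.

ΔH ≈ +16 kJ

Bonds broken (reactants):
  C-C: 1 × 334 = 334
  C-H: 5 × 408 = 2040
  C-O: 1 × 344 = 344
  O-H: 1 × 469 = 469
  Σ(broken) = 3187 kJ
Bonds formed (products):
  C-H: 4 × 408 = 1632
  C=C: 1 × 601 = 601
  O-H: 2 × 469 = 938
  Σ(formed) = 3171 kJ
ΔH = Σ(broken) − Σ(formed) = 3187 − 3171 = +16 kJ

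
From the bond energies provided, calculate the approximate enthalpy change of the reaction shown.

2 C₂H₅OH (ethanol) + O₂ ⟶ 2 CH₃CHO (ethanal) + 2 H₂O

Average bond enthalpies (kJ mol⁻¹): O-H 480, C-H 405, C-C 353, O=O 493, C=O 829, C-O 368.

ΔH ≈ −579 kJ

Bonds broken (reactants):
  C-C: 2 × 353 = 706
  C-H: 10 × 405 = 4050
  C-O: 2 × 368 = 736
  O-H: 2 × 480 = 960
  O=O: 1 × 493 = 493
  Σ(broken) = 6945 kJ
Bonds formed (products):
  C-C: 2 × 353 = 706
  C-H: 8 × 405 = 3240
  C=O: 2 × 829 = 1658
  O-H: 4 × 480 = 1920
  Σ(formed) = 7524 kJ
ΔH = Σ(broken) − Σ(formed) = 6945 − 7524 = −579 kJ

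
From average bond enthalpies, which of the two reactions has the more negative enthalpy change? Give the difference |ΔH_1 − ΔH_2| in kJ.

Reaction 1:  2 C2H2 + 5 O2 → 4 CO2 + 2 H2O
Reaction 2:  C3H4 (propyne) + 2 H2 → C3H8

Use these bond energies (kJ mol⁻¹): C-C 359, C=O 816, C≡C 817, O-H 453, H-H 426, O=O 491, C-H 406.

Reaction 1, by 2313 kJ

Reaction 1:
  Bonds broken (reactants):
    C≡C: 2 × 817 = 1634
    C-H: 4 × 406 = 1624
    O=O: 5 × 491 = 2455
    Σ(broken) = 5713 kJ
  Bonds formed (products):
    C=O: 8 × 816 = 6528
    O-H: 4 × 453 = 1812
    Σ(formed) = 8340 kJ
  ΔH_1 = 5713 − 8340 = −2627 kJ
Reaction 2:
  Bonds broken (reactants):
    C≡C: 1 × 817 = 817
    C-C: 1 × 359 = 359
    C-H: 4 × 406 = 1624
    H-H: 2 × 426 = 852
    Σ(broken) = 3652 kJ
  Bonds formed (products):
    C-C: 2 × 359 = 718
    C-H: 8 × 406 = 3248
    Σ(formed) = 3966 kJ
  ΔH_2 = 3652 − 3966 = −314 kJ
ΔH_1 − ΔH_2 = −2313 kJ, so reaction 1 has the more negative ΔH; |ΔH_1 − ΔH_2| = 2313 kJ.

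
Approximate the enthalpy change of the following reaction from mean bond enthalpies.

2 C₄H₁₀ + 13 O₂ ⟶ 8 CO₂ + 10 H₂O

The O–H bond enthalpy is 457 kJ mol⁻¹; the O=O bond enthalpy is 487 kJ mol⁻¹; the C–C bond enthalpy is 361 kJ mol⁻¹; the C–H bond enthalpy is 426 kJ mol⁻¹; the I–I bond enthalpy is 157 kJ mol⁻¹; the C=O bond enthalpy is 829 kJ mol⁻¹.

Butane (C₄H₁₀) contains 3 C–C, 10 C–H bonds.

ΔH ≈ −5387 kJ

Bonds broken (reactants):
  C–C: 6 × 361 = 2166
  C–H: 20 × 426 = 8520
  O=O: 13 × 487 = 6331
  Σ(broken) = 17017 kJ
Bonds formed (products):
  C=O: 16 × 829 = 13264
  O–H: 20 × 457 = 9140
  Σ(formed) = 22404 kJ
ΔH = Σ(broken) − Σ(formed) = 17017 − 22404 = −5387 kJ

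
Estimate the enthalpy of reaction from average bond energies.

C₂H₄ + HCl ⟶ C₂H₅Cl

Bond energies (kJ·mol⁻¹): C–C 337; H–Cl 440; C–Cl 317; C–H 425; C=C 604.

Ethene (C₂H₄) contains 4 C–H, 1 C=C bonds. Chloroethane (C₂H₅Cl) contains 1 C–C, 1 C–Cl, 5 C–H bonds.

ΔH ≈ −35 kJ

Bonds broken (reactants):
  C–H: 4 × 425 = 1700
  C=C: 1 × 604 = 604
  H–Cl: 1 × 440 = 440
  Σ(broken) = 2744 kJ
Bonds formed (products):
  C–C: 1 × 337 = 337
  C–Cl: 1 × 317 = 317
  C–H: 5 × 425 = 2125
  Σ(formed) = 2779 kJ
ΔH = Σ(broken) − Σ(formed) = 2744 − 2779 = −35 kJ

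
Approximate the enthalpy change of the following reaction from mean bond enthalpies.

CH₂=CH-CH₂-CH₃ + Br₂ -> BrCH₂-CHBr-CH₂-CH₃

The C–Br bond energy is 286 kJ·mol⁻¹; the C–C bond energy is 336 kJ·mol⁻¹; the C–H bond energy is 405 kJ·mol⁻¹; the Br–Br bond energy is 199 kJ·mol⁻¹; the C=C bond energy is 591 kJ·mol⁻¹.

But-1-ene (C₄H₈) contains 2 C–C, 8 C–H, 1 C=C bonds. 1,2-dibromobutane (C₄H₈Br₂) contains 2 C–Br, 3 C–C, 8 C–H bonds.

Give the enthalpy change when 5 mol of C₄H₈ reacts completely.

ΔH = −590 kJ

Bonds broken (reactants):
  Br–Br: 1 × 199 = 199
  C–C: 2 × 336 = 672
  C–H: 8 × 405 = 3240
  C=C: 1 × 591 = 591
  Σ(broken) = 4702 kJ
Bonds formed (products):
  C–Br: 2 × 286 = 572
  C–C: 3 × 336 = 1008
  C–H: 8 × 405 = 3240
  Σ(formed) = 4820 kJ
ΔH = Σ(broken) − Σ(formed) = 4702 − 4820 = −118 kJ
For 5× the reaction as written: 5 × (−118) = −590 kJ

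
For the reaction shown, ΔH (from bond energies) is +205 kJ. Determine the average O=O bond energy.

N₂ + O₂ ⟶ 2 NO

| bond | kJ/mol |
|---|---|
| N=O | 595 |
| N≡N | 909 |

D(O=O) ≈ 486 kJ/mol

Let D be the O=O bond energy.
Σ(broken) = 1×909 + 1×D = 909 + D
Σ(formed) = 2×595 = 1190
ΔH = Σ(broken) − Σ(formed) = (909 + D) − (1190) = −281 + D
Setting this equal to +205 kJ gives D = 486 kJ/mol.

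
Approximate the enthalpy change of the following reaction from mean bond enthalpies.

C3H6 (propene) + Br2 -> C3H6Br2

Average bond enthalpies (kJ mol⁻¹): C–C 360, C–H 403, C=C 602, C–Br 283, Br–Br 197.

ΔH ≈ −127 kJ

Bonds broken (reactants):
  Br–Br: 1 × 197 = 197
  C–C: 1 × 360 = 360
  C–H: 6 × 403 = 2418
  C=C: 1 × 602 = 602
  Σ(broken) = 3577 kJ
Bonds formed (products):
  C–Br: 2 × 283 = 566
  C–C: 2 × 360 = 720
  C–H: 6 × 403 = 2418
  Σ(formed) = 3704 kJ
ΔH = Σ(broken) − Σ(formed) = 3577 − 3704 = −127 kJ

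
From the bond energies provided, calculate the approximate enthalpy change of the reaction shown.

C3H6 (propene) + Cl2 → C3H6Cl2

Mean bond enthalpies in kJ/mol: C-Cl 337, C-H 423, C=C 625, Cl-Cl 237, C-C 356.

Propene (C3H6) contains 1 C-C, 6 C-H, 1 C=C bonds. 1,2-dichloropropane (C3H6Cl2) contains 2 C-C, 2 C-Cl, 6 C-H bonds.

Bonds broken (reactants):
  C-C: 1 × 356 = 356
  C-H: 6 × 423 = 2538
  C=C: 1 × 625 = 625
  Cl-Cl: 1 × 237 = 237
  Σ(broken) = 3756 kJ
Bonds formed (products):
  C-C: 2 × 356 = 712
  C-Cl: 2 × 337 = 674
  C-H: 6 × 423 = 2538
  Σ(formed) = 3924 kJ
ΔH = Σ(broken) − Σ(formed) = 3756 − 3924 = −168 kJ

ΔH ≈ −168 kJ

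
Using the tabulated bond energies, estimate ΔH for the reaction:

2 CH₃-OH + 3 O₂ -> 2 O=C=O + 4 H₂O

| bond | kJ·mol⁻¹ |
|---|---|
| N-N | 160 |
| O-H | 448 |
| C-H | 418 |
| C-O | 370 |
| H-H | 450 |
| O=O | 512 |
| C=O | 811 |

Bonds broken (reactants):
  C-H: 6 × 418 = 2508
  C-O: 2 × 370 = 740
  O-H: 2 × 448 = 896
  O=O: 3 × 512 = 1536
  Σ(broken) = 5680 kJ
Bonds formed (products):
  C=O: 4 × 811 = 3244
  O-H: 8 × 448 = 3584
  Σ(formed) = 6828 kJ
ΔH = Σ(broken) − Σ(formed) = 5680 − 6828 = −1148 kJ

ΔH ≈ −1148 kJ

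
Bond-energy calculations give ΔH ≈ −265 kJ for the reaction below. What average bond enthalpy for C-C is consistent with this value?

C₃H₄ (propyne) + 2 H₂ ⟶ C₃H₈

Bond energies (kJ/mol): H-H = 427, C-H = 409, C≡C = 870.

D(C-C) ≈ 353 kJ/mol

Let D be the C-C bond energy.
Σ(broken) = 1×870 + 1×D + 4×409 + 2×427 = 3360 + D
Σ(formed) = 2×D + 8×409 = 3272 + 2D
ΔH = Σ(broken) − Σ(formed) = (3360 + D) − (3272 + 2D) = +88 − D
Setting this equal to −265 kJ gives D = 353 kJ/mol.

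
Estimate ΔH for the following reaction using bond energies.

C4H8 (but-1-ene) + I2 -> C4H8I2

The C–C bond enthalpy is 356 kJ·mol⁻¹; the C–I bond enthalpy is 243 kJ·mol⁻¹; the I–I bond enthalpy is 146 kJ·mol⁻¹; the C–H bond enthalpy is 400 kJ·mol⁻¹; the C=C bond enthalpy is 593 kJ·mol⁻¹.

Bonds broken (reactants):
  C–C: 2 × 356 = 712
  C–H: 8 × 400 = 3200
  C=C: 1 × 593 = 593
  I–I: 1 × 146 = 146
  Σ(broken) = 4651 kJ
Bonds formed (products):
  C–C: 3 × 356 = 1068
  C–H: 8 × 400 = 3200
  C–I: 2 × 243 = 486
  Σ(formed) = 4754 kJ
ΔH = Σ(broken) − Σ(formed) = 4651 − 4754 = −103 kJ

ΔH ≈ −103 kJ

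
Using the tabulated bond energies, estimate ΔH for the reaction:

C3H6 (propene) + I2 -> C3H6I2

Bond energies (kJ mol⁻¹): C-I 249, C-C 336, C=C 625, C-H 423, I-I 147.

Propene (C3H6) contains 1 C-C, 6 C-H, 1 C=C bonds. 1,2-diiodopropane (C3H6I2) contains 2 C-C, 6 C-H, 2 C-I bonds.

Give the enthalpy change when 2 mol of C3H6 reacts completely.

Bonds broken (reactants):
  C-C: 1 × 336 = 336
  C-H: 6 × 423 = 2538
  C=C: 1 × 625 = 625
  I-I: 1 × 147 = 147
  Σ(broken) = 3646 kJ
Bonds formed (products):
  C-C: 2 × 336 = 672
  C-H: 6 × 423 = 2538
  C-I: 2 × 249 = 498
  Σ(formed) = 3708 kJ
ΔH = Σ(broken) − Σ(formed) = 3646 − 3708 = −62 kJ
For 2× the reaction as written: 2 × (−62) = −124 kJ

ΔH = −124 kJ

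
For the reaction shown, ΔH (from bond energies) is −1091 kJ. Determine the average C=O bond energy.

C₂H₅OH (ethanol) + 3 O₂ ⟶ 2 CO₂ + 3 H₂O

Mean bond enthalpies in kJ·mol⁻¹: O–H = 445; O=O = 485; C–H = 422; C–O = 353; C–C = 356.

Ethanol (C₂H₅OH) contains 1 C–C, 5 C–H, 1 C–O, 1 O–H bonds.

Let D be the C=O bond energy.
Σ(broken) = 1×356 + 5×422 + 1×353 + 1×445 + 3×485 = 4719
Σ(formed) = 4×D + 6×445 = 2670 + 4D
ΔH = Σ(broken) − Σ(formed) = (4719) − (2670 + 4D) = +2049 − 4D
Setting this equal to −1091 kJ gives 4D = 3140, so D = 785 kJ/mol.

D(C=O) ≈ 785 kJ/mol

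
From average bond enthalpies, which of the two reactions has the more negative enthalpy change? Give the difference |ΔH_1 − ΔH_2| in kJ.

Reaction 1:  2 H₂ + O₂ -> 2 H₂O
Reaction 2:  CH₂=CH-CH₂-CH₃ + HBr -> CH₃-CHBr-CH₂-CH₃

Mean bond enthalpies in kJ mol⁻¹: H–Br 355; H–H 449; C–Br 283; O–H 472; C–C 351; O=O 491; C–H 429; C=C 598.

Reaction 1:
  Bonds broken (reactants):
    H–H: 2 × 449 = 898
    O=O: 1 × 491 = 491
    Σ(broken) = 1389 kJ
  Bonds formed (products):
    O–H: 4 × 472 = 1888
    Σ(formed) = 1888 kJ
  ΔH_1 = 1389 − 1888 = −499 kJ
Reaction 2:
  Bonds broken (reactants):
    C–C: 2 × 351 = 702
    C–H: 8 × 429 = 3432
    C=C: 1 × 598 = 598
    H–Br: 1 × 355 = 355
    Σ(broken) = 5087 kJ
  Bonds formed (products):
    C–Br: 1 × 283 = 283
    C–C: 3 × 351 = 1053
    C–H: 9 × 429 = 3861
    Σ(formed) = 5197 kJ
  ΔH_2 = 5087 − 5197 = −110 kJ
ΔH_1 − ΔH_2 = −389 kJ, so reaction 1 has the more negative ΔH; |ΔH_1 − ΔH_2| = 389 kJ.

Reaction 1, by 389 kJ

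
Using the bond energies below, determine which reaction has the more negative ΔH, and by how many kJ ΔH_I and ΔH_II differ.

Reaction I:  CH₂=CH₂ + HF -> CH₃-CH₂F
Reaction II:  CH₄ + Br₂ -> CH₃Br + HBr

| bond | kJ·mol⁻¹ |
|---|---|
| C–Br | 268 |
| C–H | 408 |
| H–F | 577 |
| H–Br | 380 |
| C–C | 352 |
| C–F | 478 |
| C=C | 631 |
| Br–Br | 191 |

Reaction II, by 19 kJ

Reaction I:
  Bonds broken (reactants):
    C–H: 4 × 408 = 1632
    C=C: 1 × 631 = 631
    H–F: 1 × 577 = 577
    Σ(broken) = 2840 kJ
  Bonds formed (products):
    C–C: 1 × 352 = 352
    C–F: 1 × 478 = 478
    C–H: 5 × 408 = 2040
    Σ(formed) = 2870 kJ
  ΔH_I = 2840 − 2870 = −30 kJ
Reaction II:
  Bonds broken (reactants):
    Br–Br: 1 × 191 = 191
    C–H: 4 × 408 = 1632
    Σ(broken) = 1823 kJ
  Bonds formed (products):
    C–Br: 1 × 268 = 268
    C–H: 3 × 408 = 1224
    H–Br: 1 × 380 = 380
    Σ(formed) = 1872 kJ
  ΔH_II = 1823 − 1872 = −49 kJ
ΔH_I − ΔH_II = +19 kJ, so reaction II has the more negative ΔH; |ΔH_I − ΔH_II| = 19 kJ.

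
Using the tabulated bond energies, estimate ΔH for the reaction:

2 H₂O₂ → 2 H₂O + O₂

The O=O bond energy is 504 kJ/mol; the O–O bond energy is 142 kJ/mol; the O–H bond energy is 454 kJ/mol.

ΔH ≈ −220 kJ

Bonds broken (reactants):
  O–H: 4 × 454 = 1816
  O–O: 2 × 142 = 284
  Σ(broken) = 2100 kJ
Bonds formed (products):
  O–H: 4 × 454 = 1816
  O=O: 1 × 504 = 504
  Σ(formed) = 2320 kJ
ΔH = Σ(broken) − Σ(formed) = 2100 − 2320 = −220 kJ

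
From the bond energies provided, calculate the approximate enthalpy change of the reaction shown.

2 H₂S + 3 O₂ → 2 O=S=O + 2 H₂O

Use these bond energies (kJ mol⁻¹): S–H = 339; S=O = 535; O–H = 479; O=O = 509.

ΔH ≈ −1173 kJ

Bonds broken (reactants):
  O=O: 3 × 509 = 1527
  S–H: 4 × 339 = 1356
  Σ(broken) = 2883 kJ
Bonds formed (products):
  O–H: 4 × 479 = 1916
  S=O: 4 × 535 = 2140
  Σ(formed) = 4056 kJ
ΔH = Σ(broken) − Σ(formed) = 2883 − 4056 = −1173 kJ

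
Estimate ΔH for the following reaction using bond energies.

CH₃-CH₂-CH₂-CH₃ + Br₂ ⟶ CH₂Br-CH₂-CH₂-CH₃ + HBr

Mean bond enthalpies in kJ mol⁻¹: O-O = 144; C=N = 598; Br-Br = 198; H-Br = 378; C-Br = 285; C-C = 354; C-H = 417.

ΔH ≈ −48 kJ

Bonds broken (reactants):
  Br-Br: 1 × 198 = 198
  C-C: 3 × 354 = 1062
  C-H: 10 × 417 = 4170
  Σ(broken) = 5430 kJ
Bonds formed (products):
  C-Br: 1 × 285 = 285
  C-C: 3 × 354 = 1062
  C-H: 9 × 417 = 3753
  H-Br: 1 × 378 = 378
  Σ(formed) = 5478 kJ
ΔH = Σ(broken) − Σ(formed) = 5430 − 5478 = −48 kJ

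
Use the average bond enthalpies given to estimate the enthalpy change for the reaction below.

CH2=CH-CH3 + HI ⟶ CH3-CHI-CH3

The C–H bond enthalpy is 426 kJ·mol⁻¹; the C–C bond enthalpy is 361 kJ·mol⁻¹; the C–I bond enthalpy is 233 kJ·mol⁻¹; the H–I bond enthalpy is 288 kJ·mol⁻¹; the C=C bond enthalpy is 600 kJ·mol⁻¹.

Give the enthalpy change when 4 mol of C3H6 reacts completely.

Bonds broken (reactants):
  C–C: 1 × 361 = 361
  C–H: 6 × 426 = 2556
  C=C: 1 × 600 = 600
  H–I: 1 × 288 = 288
  Σ(broken) = 3805 kJ
Bonds formed (products):
  C–C: 2 × 361 = 722
  C–H: 7 × 426 = 2982
  C–I: 1 × 233 = 233
  Σ(formed) = 3937 kJ
ΔH = Σ(broken) − Σ(formed) = 3805 − 3937 = −132 kJ
For 4× the reaction as written: 4 × (−132) = −528 kJ

ΔH = −528 kJ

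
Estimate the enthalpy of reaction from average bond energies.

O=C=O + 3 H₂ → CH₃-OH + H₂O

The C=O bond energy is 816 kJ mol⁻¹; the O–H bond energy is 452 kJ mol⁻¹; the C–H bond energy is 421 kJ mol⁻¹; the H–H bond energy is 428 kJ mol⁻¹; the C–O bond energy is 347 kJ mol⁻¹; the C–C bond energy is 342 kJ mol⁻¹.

ΔH ≈ −50 kJ

Bonds broken (reactants):
  C=O: 2 × 816 = 1632
  H–H: 3 × 428 = 1284
  Σ(broken) = 2916 kJ
Bonds formed (products):
  C–H: 3 × 421 = 1263
  C–O: 1 × 347 = 347
  O–H: 3 × 452 = 1356
  Σ(formed) = 2966 kJ
ΔH = Σ(broken) − Σ(formed) = 2916 − 2966 = −50 kJ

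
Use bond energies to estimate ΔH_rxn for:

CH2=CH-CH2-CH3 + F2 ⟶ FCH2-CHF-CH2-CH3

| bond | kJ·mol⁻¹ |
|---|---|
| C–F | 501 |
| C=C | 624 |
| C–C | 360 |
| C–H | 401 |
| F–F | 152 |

ΔH ≈ −586 kJ

Bonds broken (reactants):
  C–C: 2 × 360 = 720
  C–H: 8 × 401 = 3208
  C=C: 1 × 624 = 624
  F–F: 1 × 152 = 152
  Σ(broken) = 4704 kJ
Bonds formed (products):
  C–C: 3 × 360 = 1080
  C–F: 2 × 501 = 1002
  C–H: 8 × 401 = 3208
  Σ(formed) = 5290 kJ
ΔH = Σ(broken) − Σ(formed) = 4704 − 5290 = −586 kJ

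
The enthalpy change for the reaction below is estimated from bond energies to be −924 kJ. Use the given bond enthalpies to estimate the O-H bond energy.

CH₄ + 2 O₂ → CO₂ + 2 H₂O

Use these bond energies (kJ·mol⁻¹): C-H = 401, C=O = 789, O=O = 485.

Let D be the O-H bond energy.
Σ(broken) = 4×401 + 2×485 = 2574
Σ(formed) = 2×789 + 4×D = 1578 + 4D
ΔH = Σ(broken) − Σ(formed) = (2574) − (1578 + 4D) = +996 − 4D
Setting this equal to −924 kJ gives 4D = 1920, so D = 480 kJ/mol.

D(O-H) ≈ 480 kJ/mol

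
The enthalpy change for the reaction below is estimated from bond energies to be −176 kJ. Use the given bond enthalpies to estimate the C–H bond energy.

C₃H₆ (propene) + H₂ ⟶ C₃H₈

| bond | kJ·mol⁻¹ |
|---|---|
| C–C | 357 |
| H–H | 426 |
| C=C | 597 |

D(C–H) ≈ 421 kJ/mol

Let D be the C–H bond energy.
Σ(broken) = 1×357 + 6×D + 1×597 + 1×426 = 1380 + 6D
Σ(formed) = 2×357 + 8×D = 714 + 8D
ΔH = Σ(broken) − Σ(formed) = (1380 + 6D) − (714 + 8D) = +666 − 2D
Setting this equal to −176 kJ gives 2D = 842, so D = 421 kJ/mol.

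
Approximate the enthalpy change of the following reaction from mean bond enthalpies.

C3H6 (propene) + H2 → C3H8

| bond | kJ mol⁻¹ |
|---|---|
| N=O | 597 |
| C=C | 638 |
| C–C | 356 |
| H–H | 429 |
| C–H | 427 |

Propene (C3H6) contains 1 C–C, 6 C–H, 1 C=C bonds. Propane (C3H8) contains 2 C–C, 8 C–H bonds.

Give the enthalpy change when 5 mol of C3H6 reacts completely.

ΔH = −715 kJ

Bonds broken (reactants):
  C–C: 1 × 356 = 356
  C–H: 6 × 427 = 2562
  C=C: 1 × 638 = 638
  H–H: 1 × 429 = 429
  Σ(broken) = 3985 kJ
Bonds formed (products):
  C–C: 2 × 356 = 712
  C–H: 8 × 427 = 3416
  Σ(formed) = 4128 kJ
ΔH = Σ(broken) − Σ(formed) = 3985 − 4128 = −143 kJ
For 5× the reaction as written: 5 × (−143) = −715 kJ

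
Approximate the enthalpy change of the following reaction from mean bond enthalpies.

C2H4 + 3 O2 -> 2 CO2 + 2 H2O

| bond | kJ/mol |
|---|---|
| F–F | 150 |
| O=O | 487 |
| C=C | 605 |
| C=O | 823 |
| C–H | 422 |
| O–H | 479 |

Bonds broken (reactants):
  C–H: 4 × 422 = 1688
  C=C: 1 × 605 = 605
  O=O: 3 × 487 = 1461
  Σ(broken) = 3754 kJ
Bonds formed (products):
  C=O: 4 × 823 = 3292
  O–H: 4 × 479 = 1916
  Σ(formed) = 5208 kJ
ΔH = Σ(broken) − Σ(formed) = 3754 − 5208 = −1454 kJ

ΔH ≈ −1454 kJ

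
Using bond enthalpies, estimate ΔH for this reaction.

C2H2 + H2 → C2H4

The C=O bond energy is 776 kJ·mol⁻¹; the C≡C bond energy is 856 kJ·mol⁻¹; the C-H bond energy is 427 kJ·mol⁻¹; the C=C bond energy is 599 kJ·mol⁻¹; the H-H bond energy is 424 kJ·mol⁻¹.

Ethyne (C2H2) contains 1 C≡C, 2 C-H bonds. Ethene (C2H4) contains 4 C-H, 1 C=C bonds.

Bonds broken (reactants):
  C≡C: 1 × 856 = 856
  C-H: 2 × 427 = 854
  H-H: 1 × 424 = 424
  Σ(broken) = 2134 kJ
Bonds formed (products):
  C-H: 4 × 427 = 1708
  C=C: 1 × 599 = 599
  Σ(formed) = 2307 kJ
ΔH = Σ(broken) − Σ(formed) = 2134 − 2307 = −173 kJ

ΔH ≈ −173 kJ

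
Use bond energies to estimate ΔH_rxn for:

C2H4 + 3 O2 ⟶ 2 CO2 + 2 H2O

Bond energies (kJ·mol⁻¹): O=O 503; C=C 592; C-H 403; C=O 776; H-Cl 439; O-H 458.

Bonds broken (reactants):
  C-H: 4 × 403 = 1612
  C=C: 1 × 592 = 592
  O=O: 3 × 503 = 1509
  Σ(broken) = 3713 kJ
Bonds formed (products):
  C=O: 4 × 776 = 3104
  O-H: 4 × 458 = 1832
  Σ(formed) = 4936 kJ
ΔH = Σ(broken) − Σ(formed) = 3713 − 4936 = −1223 kJ

ΔH ≈ −1223 kJ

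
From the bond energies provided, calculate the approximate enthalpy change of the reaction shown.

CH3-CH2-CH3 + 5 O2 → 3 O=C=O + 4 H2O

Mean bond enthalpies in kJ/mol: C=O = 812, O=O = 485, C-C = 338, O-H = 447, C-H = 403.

Bonds broken (reactants):
  C-C: 2 × 338 = 676
  C-H: 8 × 403 = 3224
  O=O: 5 × 485 = 2425
  Σ(broken) = 6325 kJ
Bonds formed (products):
  C=O: 6 × 812 = 4872
  O-H: 8 × 447 = 3576
  Σ(formed) = 8448 kJ
ΔH = Σ(broken) − Σ(formed) = 6325 − 8448 = −2123 kJ

ΔH ≈ −2123 kJ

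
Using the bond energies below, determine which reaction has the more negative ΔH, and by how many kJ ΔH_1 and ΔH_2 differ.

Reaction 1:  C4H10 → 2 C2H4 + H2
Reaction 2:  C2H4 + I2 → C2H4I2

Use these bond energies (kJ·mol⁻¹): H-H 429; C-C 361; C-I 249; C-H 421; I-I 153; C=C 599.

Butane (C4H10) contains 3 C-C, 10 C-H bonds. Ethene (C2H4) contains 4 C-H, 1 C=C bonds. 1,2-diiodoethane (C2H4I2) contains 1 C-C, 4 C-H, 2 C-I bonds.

Reaction 2, by 405 kJ

Reaction 1:
  Bonds broken (reactants):
    C-C: 3 × 361 = 1083
    C-H: 10 × 421 = 4210
    Σ(broken) = 5293 kJ
  Bonds formed (products):
    C-H: 8 × 421 = 3368
    C=C: 2 × 599 = 1198
    H-H: 1 × 429 = 429
    Σ(formed) = 4995 kJ
  ΔH_1 = 5293 − 4995 = +298 kJ
Reaction 2:
  Bonds broken (reactants):
    C-H: 4 × 421 = 1684
    C=C: 1 × 599 = 599
    I-I: 1 × 153 = 153
    Σ(broken) = 2436 kJ
  Bonds formed (products):
    C-C: 1 × 361 = 361
    C-H: 4 × 421 = 1684
    C-I: 2 × 249 = 498
    Σ(formed) = 2543 kJ
  ΔH_2 = 2436 − 2543 = −107 kJ
ΔH_1 − ΔH_2 = +405 kJ, so reaction 2 has the more negative ΔH; |ΔH_1 − ΔH_2| = 405 kJ.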